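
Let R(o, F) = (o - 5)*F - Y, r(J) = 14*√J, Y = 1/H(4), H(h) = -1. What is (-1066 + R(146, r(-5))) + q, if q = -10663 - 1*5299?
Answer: -17027 + 1974*I*√5 ≈ -17027.0 + 4414.0*I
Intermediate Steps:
q = -15962 (q = -10663 - 5299 = -15962)
Y = -1 (Y = 1/(-1) = -1)
R(o, F) = 1 + F*(-5 + o) (R(o, F) = (o - 5)*F - 1*(-1) = (-5 + o)*F + 1 = F*(-5 + o) + 1 = 1 + F*(-5 + o))
(-1066 + R(146, r(-5))) + q = (-1066 + (1 - 70*√(-5) + (14*√(-5))*146)) - 15962 = (-1066 + (1 - 70*I*√5 + (14*(I*√5))*146)) - 15962 = (-1066 + (1 - 70*I*√5 + (14*I*√5)*146)) - 15962 = (-1066 + (1 - 70*I*√5 + 2044*I*√5)) - 15962 = (-1066 + (1 + 1974*I*√5)) - 15962 = (-1065 + 1974*I*√5) - 15962 = -17027 + 1974*I*√5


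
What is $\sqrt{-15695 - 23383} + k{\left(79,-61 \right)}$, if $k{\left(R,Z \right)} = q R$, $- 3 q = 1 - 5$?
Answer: $\frac{316}{3} + 3 i \sqrt{4342} \approx 105.33 + 197.68 i$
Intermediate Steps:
$q = \frac{4}{3}$ ($q = - \frac{1 - 5}{3} = \left(- \frac{1}{3}\right) \left(-4\right) = \frac{4}{3} \approx 1.3333$)
$k{\left(R,Z \right)} = \frac{4 R}{3}$
$\sqrt{-15695 - 23383} + k{\left(79,-61 \right)} = \sqrt{-15695 - 23383} + \frac{4}{3} \cdot 79 = \sqrt{-39078} + \frac{316}{3} = 3 i \sqrt{4342} + \frac{316}{3} = \frac{316}{3} + 3 i \sqrt{4342}$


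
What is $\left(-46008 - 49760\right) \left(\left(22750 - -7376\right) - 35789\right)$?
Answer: $542334184$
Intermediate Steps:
$\left(-46008 - 49760\right) \left(\left(22750 - -7376\right) - 35789\right) = - 95768 \left(\left(22750 + 7376\right) - 35789\right) = - 95768 \left(30126 - 35789\right) = \left(-95768\right) \left(-5663\right) = 542334184$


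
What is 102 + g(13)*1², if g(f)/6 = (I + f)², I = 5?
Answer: 2046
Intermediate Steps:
g(f) = 6*(5 + f)²
102 + g(13)*1² = 102 + (6*(5 + 13)²)*1² = 102 + (6*18²)*1 = 102 + (6*324)*1 = 102 + 1944*1 = 102 + 1944 = 2046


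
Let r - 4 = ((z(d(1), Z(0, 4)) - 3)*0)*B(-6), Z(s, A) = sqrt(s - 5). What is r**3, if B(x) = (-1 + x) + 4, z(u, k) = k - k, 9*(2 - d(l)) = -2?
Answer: 64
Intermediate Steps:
Z(s, A) = sqrt(-5 + s)
d(l) = 20/9 (d(l) = 2 - 1/9*(-2) = 2 + 2/9 = 20/9)
z(u, k) = 0
B(x) = 3 + x
r = 4 (r = 4 + ((0 - 3)*0)*(3 - 6) = 4 - 3*0*(-3) = 4 + 0*(-3) = 4 + 0 = 4)
r**3 = 4**3 = 64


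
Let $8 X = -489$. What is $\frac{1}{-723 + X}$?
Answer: $- \frac{8}{6273} \approx -0.0012753$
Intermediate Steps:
$X = - \frac{489}{8}$ ($X = \frac{1}{8} \left(-489\right) = - \frac{489}{8} \approx -61.125$)
$\frac{1}{-723 + X} = \frac{1}{-723 - \frac{489}{8}} = \frac{1}{- \frac{6273}{8}} = - \frac{8}{6273}$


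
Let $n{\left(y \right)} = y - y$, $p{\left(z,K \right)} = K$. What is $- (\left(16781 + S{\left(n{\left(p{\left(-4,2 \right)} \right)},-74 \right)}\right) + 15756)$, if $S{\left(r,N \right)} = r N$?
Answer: $-32537$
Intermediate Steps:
$n{\left(y \right)} = 0$
$S{\left(r,N \right)} = N r$
$- (\left(16781 + S{\left(n{\left(p{\left(-4,2 \right)} \right)},-74 \right)}\right) + 15756) = - (\left(16781 - 0\right) + 15756) = - (\left(16781 + 0\right) + 15756) = - (16781 + 15756) = \left(-1\right) 32537 = -32537$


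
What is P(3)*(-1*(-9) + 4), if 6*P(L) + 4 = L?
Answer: -13/6 ≈ -2.1667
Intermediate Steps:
P(L) = -⅔ + L/6
P(3)*(-1*(-9) + 4) = (-⅔ + (⅙)*3)*(-1*(-9) + 4) = (-⅔ + ½)*(9 + 4) = -⅙*13 = -13/6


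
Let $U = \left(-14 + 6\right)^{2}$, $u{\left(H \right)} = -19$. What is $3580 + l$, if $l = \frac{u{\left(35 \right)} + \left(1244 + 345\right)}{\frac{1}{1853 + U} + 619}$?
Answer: $\frac{2125561805}{593312} \approx 3582.5$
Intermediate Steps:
$U = 64$ ($U = \left(-8\right)^{2} = 64$)
$l = \frac{1504845}{593312}$ ($l = \frac{-19 + \left(1244 + 345\right)}{\frac{1}{1853 + 64} + 619} = \frac{-19 + 1589}{\frac{1}{1917} + 619} = \frac{1570}{\frac{1}{1917} + 619} = \frac{1570}{\frac{1186624}{1917}} = 1570 \cdot \frac{1917}{1186624} = \frac{1504845}{593312} \approx 2.5363$)
$3580 + l = 3580 + \frac{1504845}{593312} = \frac{2125561805}{593312}$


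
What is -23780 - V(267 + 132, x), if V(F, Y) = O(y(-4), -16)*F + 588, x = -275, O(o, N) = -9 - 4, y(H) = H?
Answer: -19181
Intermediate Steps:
O(o, N) = -13
V(F, Y) = 588 - 13*F (V(F, Y) = -13*F + 588 = 588 - 13*F)
-23780 - V(267 + 132, x) = -23780 - (588 - 13*(267 + 132)) = -23780 - (588 - 13*399) = -23780 - (588 - 5187) = -23780 - 1*(-4599) = -23780 + 4599 = -19181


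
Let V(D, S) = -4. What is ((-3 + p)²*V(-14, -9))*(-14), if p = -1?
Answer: 896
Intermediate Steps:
((-3 + p)²*V(-14, -9))*(-14) = ((-3 - 1)²*(-4))*(-14) = ((-4)²*(-4))*(-14) = (16*(-4))*(-14) = -64*(-14) = 896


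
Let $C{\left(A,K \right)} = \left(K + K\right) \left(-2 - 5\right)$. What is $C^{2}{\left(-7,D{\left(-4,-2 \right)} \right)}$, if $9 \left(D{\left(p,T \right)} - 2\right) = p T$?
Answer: $\frac{132496}{81} \approx 1635.8$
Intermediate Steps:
$D{\left(p,T \right)} = 2 + \frac{T p}{9}$ ($D{\left(p,T \right)} = 2 + \frac{p T}{9} = 2 + \frac{T p}{9}$)
$C{\left(A,K \right)} = - 14 K$ ($C{\left(A,K \right)} = 2 K \left(-7\right) = - 14 K$)
$C^{2}{\left(-7,D{\left(-4,-2 \right)} \right)} = \left(- 14 \left(2 + \frac{1}{9} \left(-2\right) \left(-4\right)\right)\right)^{2} = \left(- 14 \left(2 + \frac{8}{9}\right)\right)^{2} = \left(\left(-14\right) \frac{26}{9}\right)^{2} = \left(- \frac{364}{9}\right)^{2} = \frac{132496}{81}$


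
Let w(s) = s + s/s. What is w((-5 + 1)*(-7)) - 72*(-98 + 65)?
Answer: 2405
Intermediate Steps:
w(s) = 1 + s (w(s) = s + 1 = 1 + s)
w((-5 + 1)*(-7)) - 72*(-98 + 65) = (1 + (-5 + 1)*(-7)) - 72*(-98 + 65) = (1 - 4*(-7)) - 72*(-33) = (1 + 28) + 2376 = 29 + 2376 = 2405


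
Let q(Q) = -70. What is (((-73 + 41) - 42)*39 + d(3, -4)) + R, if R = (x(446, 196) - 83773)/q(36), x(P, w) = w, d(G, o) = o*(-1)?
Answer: -118163/70 ≈ -1688.0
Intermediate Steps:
d(G, o) = -o
R = 83577/70 (R = (196 - 83773)/(-70) = -83577*(-1/70) = 83577/70 ≈ 1194.0)
(((-73 + 41) - 42)*39 + d(3, -4)) + R = (((-73 + 41) - 42)*39 - 1*(-4)) + 83577/70 = ((-32 - 42)*39 + 4) + 83577/70 = (-74*39 + 4) + 83577/70 = (-2886 + 4) + 83577/70 = -2882 + 83577/70 = -118163/70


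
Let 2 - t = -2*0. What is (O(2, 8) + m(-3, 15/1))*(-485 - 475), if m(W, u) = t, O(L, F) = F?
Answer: -9600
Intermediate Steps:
t = 2 (t = 2 - (-2)*0 = 2 - 1*0 = 2 + 0 = 2)
m(W, u) = 2
(O(2, 8) + m(-3, 15/1))*(-485 - 475) = (8 + 2)*(-485 - 475) = 10*(-960) = -9600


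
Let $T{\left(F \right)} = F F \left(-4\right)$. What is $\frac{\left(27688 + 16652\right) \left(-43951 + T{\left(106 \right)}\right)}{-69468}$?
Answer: $\frac{328467025}{5789} \approx 56740.0$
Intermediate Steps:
$T{\left(F \right)} = - 4 F^{2}$ ($T{\left(F \right)} = F^{2} \left(-4\right) = - 4 F^{2}$)
$\frac{\left(27688 + 16652\right) \left(-43951 + T{\left(106 \right)}\right)}{-69468} = \frac{\left(27688 + 16652\right) \left(-43951 - 4 \cdot 106^{2}\right)}{-69468} = 44340 \left(-43951 - 44944\right) \left(- \frac{1}{69468}\right) = 44340 \left(-88895\right) \left(- \frac{1}{69468}\right) = \left(-3941604300\right) \left(- \frac{1}{69468}\right) = \frac{328467025}{5789}$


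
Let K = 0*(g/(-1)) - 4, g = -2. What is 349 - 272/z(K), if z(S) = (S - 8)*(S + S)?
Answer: 2077/6 ≈ 346.17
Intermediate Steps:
K = -4 (K = 0*(-2/(-1)) - 4 = 0*(-2*(-1)) - 4 = 0*2 - 4 = 0 - 4 = -4)
z(S) = 2*S*(-8 + S) (z(S) = (-8 + S)*(2*S) = 2*S*(-8 + S))
349 - 272/z(K) = 349 - 272*(-1/(8*(-8 - 4))) = 349 - 272/(2*(-4)*(-12)) = 349 - 272/96 = 349 - 272*1/96 = 349 - 17/6 = 2077/6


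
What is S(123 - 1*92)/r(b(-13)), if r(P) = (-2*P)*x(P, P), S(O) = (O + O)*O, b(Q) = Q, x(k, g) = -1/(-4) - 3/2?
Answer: -3844/65 ≈ -59.138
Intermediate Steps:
x(k, g) = -5/4 (x(k, g) = -1*(-1/4) - 3*1/2 = 1/4 - 3/2 = -5/4)
S(O) = 2*O**2 (S(O) = (2*O)*O = 2*O**2)
r(P) = 5*P/2 (r(P) = -2*P*(-5/4) = 5*P/2)
S(123 - 1*92)/r(b(-13)) = (2*(123 - 1*92)**2)/(((5/2)*(-13))) = (2*(123 - 92)**2)/(-65/2) = (2*31**2)*(-2/65) = (2*961)*(-2/65) = 1922*(-2/65) = -3844/65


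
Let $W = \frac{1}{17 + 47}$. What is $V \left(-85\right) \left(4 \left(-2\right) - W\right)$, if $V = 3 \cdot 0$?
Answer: $0$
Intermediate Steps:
$W = \frac{1}{64} \approx 0.015625$
$V = 0$
$V \left(-85\right) \left(4 \left(-2\right) - W\right) = 0 \left(-85\right) \left(4 \left(-2\right) - \frac{1}{64}\right) = 0 \left(-8 - \frac{1}{64}\right) = 0 \left(- \frac{513}{64}\right) = 0$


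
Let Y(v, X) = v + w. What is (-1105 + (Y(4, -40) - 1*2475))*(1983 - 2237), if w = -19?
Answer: 913130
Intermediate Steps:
Y(v, X) = -19 + v (Y(v, X) = v - 19 = -19 + v)
(-1105 + (Y(4, -40) - 1*2475))*(1983 - 2237) = (-1105 + ((-19 + 4) - 1*2475))*(1983 - 2237) = (-1105 + (-15 - 2475))*(-254) = (-1105 - 2490)*(-254) = -3595*(-254) = 913130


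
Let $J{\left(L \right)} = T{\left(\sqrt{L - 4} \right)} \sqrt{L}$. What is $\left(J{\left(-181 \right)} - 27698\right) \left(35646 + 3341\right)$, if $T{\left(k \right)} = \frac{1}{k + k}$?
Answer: $-1079861926 + \frac{38987 \sqrt{33485}}{370} \approx -1.0798 \cdot 10^{9}$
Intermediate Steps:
$T{\left(k \right)} = \frac{1}{2 k}$
$J{\left(L \right)} = \frac{\sqrt{L}}{2 \sqrt{-4 + L}}$ ($J{\left(L \right)} = \frac{1}{2 \sqrt{L - 4}} \sqrt{L} = \frac{1}{2 \sqrt{-4 + L}} \sqrt{L} = \frac{\sqrt{L}}{2 \sqrt{-4 + L}}$)
$\left(J{\left(-181 \right)} - 27698\right) \left(35646 + 3341\right) = \left(\frac{\sqrt{-181}}{2 \sqrt{-4 - 181}} - 27698\right) \left(35646 + 3341\right) = \left(\frac{i \sqrt{181}}{2 i \sqrt{185}} - 27698\right) 38987 = \left(\frac{i \sqrt{181} \left(- \frac{i \sqrt{185}}{185}\right)}{2} - 27698\right) 38987 = \left(\frac{\sqrt{33485}}{370} - 27698\right) 38987 = \left(-27698 + \frac{\sqrt{33485}}{370}\right) 38987 = -1079861926 + \frac{38987 \sqrt{33485}}{370}$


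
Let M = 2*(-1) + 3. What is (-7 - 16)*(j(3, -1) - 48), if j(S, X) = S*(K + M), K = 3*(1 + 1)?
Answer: 621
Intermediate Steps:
M = 1 (M = -2 + 3 = 1)
K = 6 (K = 3*2 = 6)
j(S, X) = 7*S (j(S, X) = S*(6 + 1) = S*7 = 7*S)
(-7 - 16)*(j(3, -1) - 48) = (-7 - 16)*(7*3 - 48) = -23*(21 - 48) = -23*(-27) = 621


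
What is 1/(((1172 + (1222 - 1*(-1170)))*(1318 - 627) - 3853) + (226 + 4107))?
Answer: 1/2463204 ≈ 4.0598e-7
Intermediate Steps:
1/(((1172 + (1222 - 1*(-1170)))*(1318 - 627) - 3853) + (226 + 4107)) = 1/(((1172 + (1222 + 1170))*691 - 3853) + 4333) = 1/(((1172 + 2392)*691 - 3853) + 4333) = 1/((3564*691 - 3853) + 4333) = 1/((2462724 - 3853) + 4333) = 1/(2458871 + 4333) = 1/2463204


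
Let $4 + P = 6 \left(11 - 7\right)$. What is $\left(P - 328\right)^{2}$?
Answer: $94864$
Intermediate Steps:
$P = 20$ ($P = -4 + 6 \left(11 - 7\right) = -4 + 6 \cdot 4 = -4 + 24 = 20$)
$\left(P - 328\right)^{2} = \left(20 - 328\right)^{2} = \left(-308\right)^{2} = 94864$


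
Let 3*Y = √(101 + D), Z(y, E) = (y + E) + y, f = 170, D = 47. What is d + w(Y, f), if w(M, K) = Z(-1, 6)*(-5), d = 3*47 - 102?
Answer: 19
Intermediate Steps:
Z(y, E) = E + 2*y (Z(y, E) = (E + y) + y = E + 2*y)
Y = 2*√37/3 (Y = √(101 + 47)/3 = √148/3 = (2*√37)/3 = 2*√37/3 ≈ 4.0552)
d = 39 (d = 141 - 102 = 39)
w(M, K) = -20 (w(M, K) = (6 + 2*(-1))*(-5) = (6 - 2)*(-5) = 4*(-5) = -20)
d + w(Y, f) = 39 - 20 = 19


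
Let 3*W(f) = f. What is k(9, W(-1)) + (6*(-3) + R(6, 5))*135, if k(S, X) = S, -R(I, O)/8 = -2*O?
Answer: 8379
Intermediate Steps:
R(I, O) = 16*O (R(I, O) = -(-16)*O = 16*O)
W(f) = f/3
k(9, W(-1)) + (6*(-3) + R(6, 5))*135 = 9 + (6*(-3) + 16*5)*135 = 9 + (-18 + 80)*135 = 9 + 62*135 = 9 + 8370 = 8379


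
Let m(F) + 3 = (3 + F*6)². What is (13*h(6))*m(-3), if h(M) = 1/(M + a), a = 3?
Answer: 962/3 ≈ 320.67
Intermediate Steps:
h(M) = 1/(3 + M) (h(M) = 1/(M + 3) = 1/(3 + M))
m(F) = -3 + (3 + 6*F)² (m(F) = -3 + (3 + F*6)² = -3 + (3 + 6*F)²)
(13*h(6))*m(-3) = (13/(3 + 6))*(6 + 36*(-3) + 36*(-3)²) = (13/9)*(6 - 108 + 36*9) = (13*(⅑))*(6 - 108 + 324) = (13/9)*222 = 962/3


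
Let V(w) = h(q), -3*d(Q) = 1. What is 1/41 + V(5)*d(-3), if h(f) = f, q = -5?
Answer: 208/123 ≈ 1.6911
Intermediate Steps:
d(Q) = -⅓ (d(Q) = -⅓*1 = -⅓)
V(w) = -5
1/41 + V(5)*d(-3) = 1/41 - 5*(-⅓) = 1/41 + 5/3 = 208/123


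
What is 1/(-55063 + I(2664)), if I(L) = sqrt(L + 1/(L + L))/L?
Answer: -122473916255232/6743781250761004687 - 31968*sqrt(525170341)/114644281262937079679 ≈ -1.8161e-5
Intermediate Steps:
I(L) = sqrt(L + 1/(2*L))/L
1/(-55063 + I(2664)) = 1/(-55063 + (1/2)*sqrt(2/2664 + 4*2664)/2664) = 1/(-55063 + (1/2)*(1/2664)*sqrt(2*(1/2664) + 10656)) = 1/(-55063 + (1/2)*(1/2664)*sqrt(1/1332 + 10656)) = 1/(-55063 + (1/2)*(1/2664)*sqrt(14193793/1332)) = 1/(-55063 + (1/2)*(1/2664)*(sqrt(525170341)/222)) = 1/(-55063 + sqrt(525170341)/1182816)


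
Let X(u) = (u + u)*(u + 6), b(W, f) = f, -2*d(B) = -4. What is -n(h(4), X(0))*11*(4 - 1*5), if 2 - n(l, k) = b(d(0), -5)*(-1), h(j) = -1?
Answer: -33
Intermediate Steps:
d(B) = 2 (d(B) = -½*(-4) = 2)
X(u) = 2*u*(6 + u) (X(u) = (2*u)*(6 + u) = 2*u*(6 + u))
n(l, k) = -3 (n(l, k) = 2 - (-5)*(-1) = 2 - 1*5 = 2 - 5 = -3)
-n(h(4), X(0))*11*(4 - 1*5) = -(-3*11)*(4 - 1*5) = -(-33)*(4 - 5) = -(-33)*(-1) = -1*33 = -33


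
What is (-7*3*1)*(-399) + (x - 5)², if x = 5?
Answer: 8379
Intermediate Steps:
(-7*3*1)*(-399) + (x - 5)² = (-7*3*1)*(-399) + (5 - 5)² = -21*1*(-399) + 0² = -21*(-399) + 0 = 8379 + 0 = 8379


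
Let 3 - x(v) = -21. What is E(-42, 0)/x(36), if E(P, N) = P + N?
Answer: -7/4 ≈ -1.7500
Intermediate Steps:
x(v) = 24 (x(v) = 3 - 1*(-21) = 3 + 21 = 24)
E(P, N) = N + P
E(-42, 0)/x(36) = (0 - 42)/24 = -42*1/24 = -7/4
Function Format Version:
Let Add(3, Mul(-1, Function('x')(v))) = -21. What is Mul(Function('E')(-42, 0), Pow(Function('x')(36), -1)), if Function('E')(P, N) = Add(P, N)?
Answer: Rational(-7, 4) ≈ -1.7500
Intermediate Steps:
Function('x')(v) = 24 (Function('x')(v) = Add(3, Mul(-1, -21)) = Add(3, 21) = 24)
Function('E')(P, N) = Add(N, P)
Mul(Function('E')(-42, 0), Pow(Function('x')(36), -1)) = Mul(Add(0, -42), Pow(24, -1)) = Mul(-42, Rational(1, 24)) = Rational(-7, 4)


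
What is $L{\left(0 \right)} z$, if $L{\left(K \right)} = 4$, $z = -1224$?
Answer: $-4896$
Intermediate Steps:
$L{\left(0 \right)} z = 4 \left(-1224\right) = -4896$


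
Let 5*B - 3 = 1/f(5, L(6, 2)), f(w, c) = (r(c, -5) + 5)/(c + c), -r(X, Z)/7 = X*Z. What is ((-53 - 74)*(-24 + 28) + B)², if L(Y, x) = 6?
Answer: 297508066249/1155625 ≈ 2.5744e+5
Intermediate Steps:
r(X, Z) = -7*X*Z
f(w, c) = (5 + 35*c)/(2*c) (f(w, c) = (-7*c*(-5) + 5)/(c + c) = (35*c + 5)/((2*c)) = (5 + 35*c)*(1/(2*c)) = (5 + 35*c)/(2*c))
B = 657/1075 (B = ⅗ + 1/(5*(((5/2)*(1 + 7*6)/6))) = ⅗ + 1/(5*(((5/2)*(⅙)*(1 + 42)))) = ⅗ + 1/(5*(((5/2)*(⅙)*43))) = ⅗ + 1/(5*(215/12)) = ⅗ + (⅕)*(12/215) = ⅗ + 12/1075 = 657/1075 ≈ 0.61116)
((-53 - 74)*(-24 + 28) + B)² = ((-53 - 74)*(-24 + 28) + 657/1075)² = (-127*4 + 657/1075)² = (-508 + 657/1075)² = (-545443/1075)² = 297508066249/1155625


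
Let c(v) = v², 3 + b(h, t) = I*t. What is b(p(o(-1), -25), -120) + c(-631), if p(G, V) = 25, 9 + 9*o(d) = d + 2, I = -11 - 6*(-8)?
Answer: 393718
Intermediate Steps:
I = 37 (I = -11 + 48 = 37)
o(d) = -7/9 + d/9 (o(d) = -1 + (d + 2)/9 = -1 + (2 + d)/9 = -1 + (2/9 + d/9) = -7/9 + d/9)
b(h, t) = -3 + 37*t
b(p(o(-1), -25), -120) + c(-631) = (-3 + 37*(-120)) + (-631)² = (-3 - 4440) + 398161 = -4443 + 398161 = 393718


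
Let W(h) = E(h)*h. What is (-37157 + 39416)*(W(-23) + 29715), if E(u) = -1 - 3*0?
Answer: 67178142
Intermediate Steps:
E(u) = -1 (E(u) = -1 + 0 = -1)
W(h) = -h
(-37157 + 39416)*(W(-23) + 29715) = (-37157 + 39416)*(-1*(-23) + 29715) = 2259*(23 + 29715) = 2259*29738 = 67178142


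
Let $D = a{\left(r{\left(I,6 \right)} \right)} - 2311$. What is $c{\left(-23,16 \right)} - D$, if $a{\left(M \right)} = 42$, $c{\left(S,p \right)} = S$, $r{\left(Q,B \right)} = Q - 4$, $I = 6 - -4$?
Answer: $2246$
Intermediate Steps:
$I = 10$ ($I = 6 + 4 = 10$)
$r{\left(Q,B \right)} = -4 + Q$ ($r{\left(Q,B \right)} = Q - 4 = -4 + Q$)
$D = -2269$ ($D = 42 - 2311 = -2269$)
$c{\left(-23,16 \right)} - D = -23 - -2269 = -23 + 2269 = 2246$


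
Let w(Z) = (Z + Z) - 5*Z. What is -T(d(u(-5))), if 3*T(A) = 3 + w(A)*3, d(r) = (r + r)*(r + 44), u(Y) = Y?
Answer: -1171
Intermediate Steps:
w(Z) = -3*Z (w(Z) = 2*Z - 5*Z = -3*Z)
d(r) = 2*r*(44 + r) (d(r) = (2*r)*(44 + r) = 2*r*(44 + r))
T(A) = 1 - 3*A (T(A) = (3 - 3*A*3)/3 = (3 - 9*A)/3 = 1 - 3*A)
-T(d(u(-5))) = -(1 - 6*(-5)*(44 - 5)) = -(1 - 6*(-5)*39) = -(1 - 3*(-390)) = -(1 + 1170) = -1*1171 = -1171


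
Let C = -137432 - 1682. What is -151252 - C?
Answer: -12138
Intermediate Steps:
C = -139114
-151252 - C = -151252 - 1*(-139114) = -151252 + 139114 = -12138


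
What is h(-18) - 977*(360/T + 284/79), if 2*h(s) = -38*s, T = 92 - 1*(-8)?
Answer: -2641544/395 ≈ -6687.5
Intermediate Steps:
T = 100 (T = 92 + 8 = 100)
h(s) = -19*s (h(s) = (-38*s)/2 = -19*s)
h(-18) - 977*(360/T + 284/79) = -19*(-18) - 977*(360/100 + 284/79) = 342 - 977*(360*(1/100) + 284*(1/79)) = 342 - 977*(18/5 + 284/79) = 342 - 977*2842/395 = 342 - 2776634/395 = -2641544/395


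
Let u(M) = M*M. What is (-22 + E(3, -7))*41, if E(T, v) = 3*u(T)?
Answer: 205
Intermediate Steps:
u(M) = M²
E(T, v) = 3*T²
(-22 + E(3, -7))*41 = (-22 + 3*3²)*41 = (-22 + 3*9)*41 = (-22 + 27)*41 = 5*41 = 205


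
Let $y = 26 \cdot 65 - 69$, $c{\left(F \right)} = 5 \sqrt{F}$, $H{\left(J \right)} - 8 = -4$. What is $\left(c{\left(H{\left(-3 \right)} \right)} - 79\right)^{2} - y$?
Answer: $3140$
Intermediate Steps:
$H{\left(J \right)} = 4$ ($H{\left(J \right)} = 8 - 4 = 4$)
$y = 1621$ ($y = 1690 - 69 = 1621$)
$\left(c{\left(H{\left(-3 \right)} \right)} - 79\right)^{2} - y = \left(5 \sqrt{4} - 79\right)^{2} - 1621 = \left(5 \cdot 2 - 79\right)^{2} - 1621 = \left(10 - 79\right)^{2} - 1621 = \left(-69\right)^{2} - 1621 = 4761 - 1621 = 3140$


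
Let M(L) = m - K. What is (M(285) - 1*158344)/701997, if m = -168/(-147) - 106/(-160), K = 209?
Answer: -29596223/131039440 ≈ -0.22586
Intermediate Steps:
m = 1011/560 (m = -168*(-1/147) - 106*(-1/160) = 8/7 + 53/80 = 1011/560 ≈ 1.8054)
M(L) = -116029/560 (M(L) = 1011/560 - 1*209 = 1011/560 - 209 = -116029/560)
(M(285) - 1*158344)/701997 = (-116029/560 - 1*158344)/701997 = (-116029/560 - 158344)*(1/701997) = -88788669/560*1/701997 = -29596223/131039440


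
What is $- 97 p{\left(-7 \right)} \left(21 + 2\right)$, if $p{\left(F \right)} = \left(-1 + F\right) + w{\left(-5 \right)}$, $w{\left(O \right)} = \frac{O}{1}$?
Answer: $29003$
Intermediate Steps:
$w{\left(O \right)} = O$ ($w{\left(O \right)} = O 1 = O$)
$p{\left(F \right)} = -6 + F$ ($p{\left(F \right)} = \left(-1 + F\right) - 5 = -6 + F$)
$- 97 p{\left(-7 \right)} \left(21 + 2\right) = - 97 \left(-6 - 7\right) \left(21 + 2\right) = \left(-97\right) \left(-13\right) 23 = 1261 \cdot 23 = 29003$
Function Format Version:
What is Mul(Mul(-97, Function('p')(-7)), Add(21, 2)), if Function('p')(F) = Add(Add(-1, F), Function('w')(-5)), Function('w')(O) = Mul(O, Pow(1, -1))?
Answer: 29003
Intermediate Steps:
Function('w')(O) = O (Function('w')(O) = Mul(O, 1) = O)
Function('p')(F) = Add(-6, F) (Function('p')(F) = Add(Add(-1, F), -5) = Add(-6, F))
Mul(Mul(-97, Function('p')(-7)), Add(21, 2)) = Mul(Mul(-97, Add(-6, -7)), Add(21, 2)) = Mul(Mul(-97, -13), 23) = Mul(1261, 23) = 29003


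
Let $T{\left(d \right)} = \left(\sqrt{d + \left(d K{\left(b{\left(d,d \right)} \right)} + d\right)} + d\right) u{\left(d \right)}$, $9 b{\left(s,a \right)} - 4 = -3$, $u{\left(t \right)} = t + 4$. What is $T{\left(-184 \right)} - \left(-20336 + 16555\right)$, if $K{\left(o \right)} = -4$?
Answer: $36901 - 720 \sqrt{23} \approx 33448.0$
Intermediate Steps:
$u{\left(t \right)} = 4 + t$
$b{\left(s,a \right)} = \frac{1}{9}$ ($b{\left(s,a \right)} = \frac{4}{9} + \frac{1}{9} \left(-3\right) = \frac{4}{9} - \frac{1}{3} = \frac{1}{9}$)
$T{\left(d \right)} = \left(4 + d\right) \left(d + \sqrt{2} \sqrt{- d}\right)$ ($T{\left(d \right)} = \left(\sqrt{d + \left(d \left(-4\right) + d\right)} + d\right) \left(4 + d\right) = \left(\sqrt{d + \left(- 4 d + d\right)} + d\right) \left(4 + d\right) = \left(\sqrt{d - 3 d} + d\right) \left(4 + d\right) = \left(\sqrt{- 2 d} + d\right) \left(4 + d\right) = \left(\sqrt{2} \sqrt{- d} + d\right) \left(4 + d\right) = \left(d + \sqrt{2} \sqrt{- d}\right) \left(4 + d\right) = \left(4 + d\right) \left(d + \sqrt{2} \sqrt{- d}\right)$)
$T{\left(-184 \right)} - \left(-20336 + 16555\right) = \left(4 - 184\right) \left(-184 + \sqrt{2} \sqrt{\left(-1\right) \left(-184\right)}\right) - \left(-20336 + 16555\right) = - 180 \left(-184 + \sqrt{2} \sqrt{184}\right) - -3781 = - 180 \left(-184 + \sqrt{2} \cdot 2 \sqrt{46}\right) + 3781 = - 180 \left(-184 + 4 \sqrt{23}\right) + 3781 = \left(33120 - 720 \sqrt{23}\right) + 3781 = 36901 - 720 \sqrt{23}$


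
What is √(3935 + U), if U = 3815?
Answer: 5*√310 ≈ 88.034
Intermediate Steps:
√(3935 + U) = √(3935 + 3815) = √7750 = 5*√310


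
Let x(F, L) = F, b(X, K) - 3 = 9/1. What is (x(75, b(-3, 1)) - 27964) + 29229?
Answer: 1340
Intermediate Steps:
b(X, K) = 12 (b(X, K) = 3 + 9/1 = 3 + 9*1 = 3 + 9 = 12)
(x(75, b(-3, 1)) - 27964) + 29229 = (75 - 27964) + 29229 = -27889 + 29229 = 1340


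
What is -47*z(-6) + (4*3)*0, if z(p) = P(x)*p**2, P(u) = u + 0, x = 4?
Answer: -6768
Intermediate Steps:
P(u) = u
z(p) = 4*p**2
-47*z(-6) + (4*3)*0 = -188*(-6)**2 + (4*3)*0 = -188*36 + 12*0 = -47*144 + 0 = -6768 + 0 = -6768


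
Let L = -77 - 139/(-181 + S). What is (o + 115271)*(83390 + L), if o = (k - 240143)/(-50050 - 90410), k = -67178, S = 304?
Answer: 8295889642361008/863829 ≈ 9.6036e+9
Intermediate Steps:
o = 307321/140460 (o = (-67178 - 240143)/(-50050 - 90410) = -307321/(-140460) = -307321*(-1/140460) = 307321/140460 ≈ 2.1880)
L = -9610/123 (L = -77 - 139/(-181 + 304) = -77 - 139/123 = -9610/123 ≈ -78.130)
(o + 115271)*(83390 + L) = (307321/140460 + 115271)*(83390 - 9610/123) = (16191271981/140460)*(10247360/123) = 8295889642361008/863829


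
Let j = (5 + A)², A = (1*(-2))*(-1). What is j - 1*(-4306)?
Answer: 4355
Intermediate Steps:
A = 2 (A = -2*(-1) = 2)
j = 49 (j = (5 + 2)² = 7² = 49)
j - 1*(-4306) = 49 - 1*(-4306) = 49 + 4306 = 4355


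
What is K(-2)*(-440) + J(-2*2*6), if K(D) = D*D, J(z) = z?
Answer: -1784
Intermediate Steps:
K(D) = D²
K(-2)*(-440) + J(-2*2*6) = (-2)²*(-440) - 2*2*6 = 4*(-440) - 4*6 = -1760 - 24 = -1784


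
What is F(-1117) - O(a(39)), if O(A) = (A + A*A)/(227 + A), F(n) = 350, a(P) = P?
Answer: 45770/133 ≈ 344.14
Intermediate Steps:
O(A) = (A + A²)/(227 + A)
F(-1117) - O(a(39)) = 350 - 39*(1 + 39)/(227 + 39) = 350 - 39*40/266 = 350 - 1*780/133 = 350 - 780/133 = 45770/133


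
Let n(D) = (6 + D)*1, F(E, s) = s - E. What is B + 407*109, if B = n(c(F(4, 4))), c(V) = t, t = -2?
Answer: 44367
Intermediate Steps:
c(V) = -2
n(D) = 6 + D
B = 4 (B = 6 - 2 = 4)
B + 407*109 = 4 + 407*109 = 4 + 44363 = 44367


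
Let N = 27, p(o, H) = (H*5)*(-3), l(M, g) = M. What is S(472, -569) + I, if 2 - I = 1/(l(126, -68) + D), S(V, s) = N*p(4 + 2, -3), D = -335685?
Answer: 408375304/335559 ≈ 1217.0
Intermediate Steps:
p(o, H) = -15*H (p(o, H) = (5*H)*(-3) = -15*H)
S(V, s) = 1215 (S(V, s) = 27*(-15*(-3)) = 27*45 = 1215)
I = 671119/335559 (I = 2 - 1/(126 - 335685) = 2 - 1/(-335559) = 2 - 1*(-1/335559) = 2 + 1/335559 = 671119/335559 ≈ 2.0000)
S(472, -569) + I = 1215 + 671119/335559 = 408375304/335559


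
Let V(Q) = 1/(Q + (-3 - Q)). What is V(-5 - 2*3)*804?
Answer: -268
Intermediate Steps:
V(Q) = -⅓ (V(Q) = 1/(-3) = -⅓)
V(-5 - 2*3)*804 = -⅓*804 = -268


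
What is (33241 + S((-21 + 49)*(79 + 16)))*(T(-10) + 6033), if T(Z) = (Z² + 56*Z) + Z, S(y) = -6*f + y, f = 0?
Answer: 199717263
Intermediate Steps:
S(y) = y (S(y) = -6*0 + y = 0 + y = y)
T(Z) = Z² + 57*Z
(33241 + S((-21 + 49)*(79 + 16)))*(T(-10) + 6033) = (33241 + (-21 + 49)*(79 + 16))*(-10*(57 - 10) + 6033) = (33241 + 28*95)*(-10*47 + 6033) = (33241 + 2660)*(-470 + 6033) = 35901*5563 = 199717263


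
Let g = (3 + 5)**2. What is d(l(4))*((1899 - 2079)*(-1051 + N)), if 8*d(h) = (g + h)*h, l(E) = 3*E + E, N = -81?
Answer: 32601600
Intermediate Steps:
g = 64 (g = 8**2 = 64)
l(E) = 4*E
d(h) = h*(64 + h)/8 (d(h) = ((64 + h)*h)/8 = (h*(64 + h))/8 = h*(64 + h)/8)
d(l(4))*((1899 - 2079)*(-1051 + N)) = ((4*4)*(64 + 4*4)/8)*((1899 - 2079)*(-1051 - 81)) = ((1/8)*16*(64 + 16))*(-180*(-1132)) = ((1/8)*16*80)*203760 = 160*203760 = 32601600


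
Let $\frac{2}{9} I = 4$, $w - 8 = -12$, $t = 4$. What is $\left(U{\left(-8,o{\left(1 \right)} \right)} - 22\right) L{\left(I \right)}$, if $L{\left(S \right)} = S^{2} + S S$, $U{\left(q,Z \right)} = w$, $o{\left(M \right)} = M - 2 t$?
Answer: $-16848$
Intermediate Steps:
$w = -4$ ($w = 8 - 12 = -4$)
$o{\left(M \right)} = -8 + M$ ($o{\left(M \right)} = M - 8 = -8 + M$)
$U{\left(q,Z \right)} = -4$
$I = 18$ ($I = \frac{9}{2} \cdot 4 = 18$)
$L{\left(S \right)} = 2 S^{2}$ ($L{\left(S \right)} = S^{2} + S^{2} = 2 S^{2}$)
$\left(U{\left(-8,o{\left(1 \right)} \right)} - 22\right) L{\left(I \right)} = \left(-4 - 22\right) 2 \cdot 18^{2} = - 26 \cdot 2 \cdot 324 = \left(-26\right) 648 = -16848$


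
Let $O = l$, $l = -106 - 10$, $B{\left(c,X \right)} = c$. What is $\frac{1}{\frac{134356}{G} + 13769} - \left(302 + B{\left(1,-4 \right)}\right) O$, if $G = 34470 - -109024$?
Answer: $\frac{34724523646655}{987951621} \approx 35148.0$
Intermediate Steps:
$l = -116$
$O = -116$
$G = 143494$ ($G = 34470 + 109024 = 143494$)
$\frac{1}{\frac{134356}{G} + 13769} - \left(302 + B{\left(1,-4 \right)}\right) O = \frac{1}{\frac{134356}{143494} + 13769} - \left(302 + 1\right) \left(-116\right) = \frac{1}{134356 \cdot \frac{1}{143494} + 13769} - 303 \left(-116\right) = \frac{1}{\frac{67178}{71747} + 13769} - -35148 = \frac{1}{\frac{987951621}{71747}} + 35148 = \frac{71747}{987951621} + 35148 = \frac{34724523646655}{987951621}$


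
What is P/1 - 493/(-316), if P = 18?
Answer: 6181/316 ≈ 19.560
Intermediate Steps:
P/1 - 493/(-316) = 18/1 - 493/(-316) = 18*1 - 493*(-1/316) = 18 + 493/316 = 6181/316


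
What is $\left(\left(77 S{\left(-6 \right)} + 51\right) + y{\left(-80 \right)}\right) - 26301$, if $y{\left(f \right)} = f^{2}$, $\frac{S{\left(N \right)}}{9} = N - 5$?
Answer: $-27473$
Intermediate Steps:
$S{\left(N \right)} = -45 + 9 N$ ($S{\left(N \right)} = 9 \left(N - 5\right) = 9 \left(-5 + N\right) = -45 + 9 N$)
$\left(\left(77 S{\left(-6 \right)} + 51\right) + y{\left(-80 \right)}\right) - 26301 = \left(\left(77 \left(-45 + 9 \left(-6\right)\right) + 51\right) + \left(-80\right)^{2}\right) - 26301 = \left(\left(77 \left(-45 - 54\right) + 51\right) + 6400\right) - 26301 = \left(\left(77 \left(-99\right) + 51\right) + 6400\right) - 26301 = \left(\left(-7623 + 51\right) + 6400\right) - 26301 = \left(-7572 + 6400\right) - 26301 = -1172 - 26301 = -27473$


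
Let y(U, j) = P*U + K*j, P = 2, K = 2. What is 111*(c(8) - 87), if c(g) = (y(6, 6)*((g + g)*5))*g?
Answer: 1695303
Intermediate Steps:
y(U, j) = 2*U + 2*j
c(g) = 240*g**2 (c(g) = ((2*6 + 2*6)*((g + g)*5))*g = ((12 + 12)*((2*g)*5))*g = (24*(10*g))*g = (240*g)*g = 240*g**2)
111*(c(8) - 87) = 111*(240*8**2 - 87) = 111*(240*64 - 87) = 111*(15360 - 87) = 111*15273 = 1695303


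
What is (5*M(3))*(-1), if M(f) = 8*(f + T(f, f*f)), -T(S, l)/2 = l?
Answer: 600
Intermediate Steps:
T(S, l) = -2*l
M(f) = -16*f² + 8*f (M(f) = 8*(f - 2*f*f) = 8*(f - 2*f²) = -16*f² + 8*f)
(5*M(3))*(-1) = (5*(8*3*(1 - 2*3)))*(-1) = (5*(8*3*(1 - 6)))*(-1) = (5*(8*3*(-5)))*(-1) = (5*(-120))*(-1) = -600*(-1) = 600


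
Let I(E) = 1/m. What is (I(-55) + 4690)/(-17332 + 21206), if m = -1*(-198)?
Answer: 928621/767052 ≈ 1.2106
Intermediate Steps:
m = 198
I(E) = 1/198
(I(-55) + 4690)/(-17332 + 21206) = (1/198 + 4690)/(-17332 + 21206) = (928621/198)/3874 = (928621/198)*(1/3874) = 928621/767052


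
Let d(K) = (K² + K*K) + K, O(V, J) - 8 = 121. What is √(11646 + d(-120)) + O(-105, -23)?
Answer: 129 + √40326 ≈ 329.81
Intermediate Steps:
O(V, J) = 129 (O(V, J) = 8 + 121 = 129)
d(K) = K + 2*K² (d(K) = (K² + K²) + K = 2*K² + K = K + 2*K²)
√(11646 + d(-120)) + O(-105, -23) = √(11646 - 120*(1 + 2*(-120))) + 129 = √(11646 - 120*(1 - 240)) + 129 = √(11646 - 120*(-239)) + 129 = √(11646 + 28680) + 129 = √40326 + 129 = 129 + √40326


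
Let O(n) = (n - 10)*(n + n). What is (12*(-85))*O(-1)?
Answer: -22440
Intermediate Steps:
O(n) = 2*n*(-10 + n) (O(n) = (-10 + n)*(2*n) = 2*n*(-10 + n))
(12*(-85))*O(-1) = (12*(-85))*(2*(-1)*(-10 - 1)) = -2040*(-1)*(-11) = -1020*22 = -22440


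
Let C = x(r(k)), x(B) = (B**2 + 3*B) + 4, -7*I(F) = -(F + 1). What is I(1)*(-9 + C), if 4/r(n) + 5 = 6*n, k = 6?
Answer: -1262/961 ≈ -1.3132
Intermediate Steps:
I(F) = 1/7 + F/7 (I(F) = -(-1)*(F + 1)/7 = -(-1)*(1 + F)/7 = -(-1 - F)/7 = 1/7 + F/7)
r(n) = 4/(-5 + 6*n)
x(B) = 4 + B**2 + 3*B
C = 4232/961 (C = 4 + (4/(-5 + 6*6))**2 + 3*(4/(-5 + 6*6)) = 4 + (4/(-5 + 36))**2 + 3*(4/(-5 + 36)) = 4 + (4/31)**2 + 3*(4/31) = 4 + 16/961 + 12/31 = 4232/961 ≈ 4.4037)
I(1)*(-9 + C) = (1/7 + (1/7)*1)*(-9 + 4232/961) = (1/7 + 1/7)*(-4417/961) = (2/7)*(-4417/961) = -1262/961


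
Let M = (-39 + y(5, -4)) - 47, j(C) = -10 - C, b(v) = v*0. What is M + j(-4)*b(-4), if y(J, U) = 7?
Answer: -79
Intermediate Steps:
b(v) = 0
M = -79 (M = (-39 + 7) - 47 = -32 - 47 = -79)
M + j(-4)*b(-4) = -79 + (-10 - 1*(-4))*0 = -79 + (-10 + 4)*0 = -79 - 6*0 = -79 + 0 = -79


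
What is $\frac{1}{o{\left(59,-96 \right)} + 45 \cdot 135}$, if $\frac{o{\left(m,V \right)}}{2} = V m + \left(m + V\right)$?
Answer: $- \frac{1}{5327} \approx -0.00018772$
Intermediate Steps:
$o{\left(m,V \right)} = 2 V + 2 m + 2 V m$ ($o{\left(m,V \right)} = 2 \left(V m + \left(m + V\right)\right) = 2 \left(V m + \left(V + m\right)\right) = 2 \left(V + m + V m\right) = 2 V + 2 m + 2 V m$)
$\frac{1}{o{\left(59,-96 \right)} + 45 \cdot 135} = \frac{1}{\left(2 \left(-96\right) + 2 \cdot 59 + 2 \left(-96\right) 59\right) + 45 \cdot 135} = \frac{1}{\left(-192 + 118 - 11328\right) + 6075} = \frac{1}{-11402 + 6075} = \frac{1}{-5327} = - \frac{1}{5327}$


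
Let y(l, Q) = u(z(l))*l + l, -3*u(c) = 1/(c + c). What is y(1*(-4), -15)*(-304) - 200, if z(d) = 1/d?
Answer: 5480/3 ≈ 1826.7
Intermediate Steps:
u(c) = -1/(6*c) (u(c) = -1/(3*(c + c)) = -1/(2*c)/3 = -1/(6*c))
y(l, Q) = l - l**2/6 (y(l, Q) = (-l/6)*l + l = -l**2/6 + l = l - l**2/6)
y(1*(-4), -15)*(-304) - 200 = ((1*(-4))*(6 - (-4))/6)*(-304) - 200 = ((1/6)*(-4)*(6 - 1*(-4)))*(-304) - 200 = ((1/6)*(-4)*(6 + 4))*(-304) - 200 = ((1/6)*(-4)*10)*(-304) - 200 = -20/3*(-304) - 200 = 6080/3 - 200 = 5480/3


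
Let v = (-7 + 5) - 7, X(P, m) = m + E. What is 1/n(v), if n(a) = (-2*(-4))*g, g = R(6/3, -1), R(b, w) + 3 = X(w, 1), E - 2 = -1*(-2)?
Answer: 1/16 ≈ 0.062500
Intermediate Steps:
E = 4 (E = 2 - 1*(-2) = 2 + 2 = 4)
X(P, m) = 4 + m (X(P, m) = m + 4 = 4 + m)
R(b, w) = 2 (R(b, w) = -3 + (4 + 1) = -3 + 5 = 2)
g = 2
v = -9 (v = -2 - 7 = -9)
n(a) = 16 (n(a) = -2*(-4)*2 = 8*2 = 16)
1/n(v) = 1/16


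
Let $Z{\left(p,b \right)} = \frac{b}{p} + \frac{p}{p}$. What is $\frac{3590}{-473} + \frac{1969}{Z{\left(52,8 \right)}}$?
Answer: $\frac{12053531}{7095} \approx 1698.9$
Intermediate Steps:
$Z{\left(p,b \right)} = 1 + \frac{b}{p}$ ($Z{\left(p,b \right)} = \frac{b}{p} + 1 = 1 + \frac{b}{p}$)
$\frac{3590}{-473} + \frac{1969}{Z{\left(52,8 \right)}} = \frac{3590}{-473} + \frac{1969}{\frac{1}{52} \left(8 + 52\right)} = 3590 \left(- \frac{1}{473}\right) + \frac{1969}{\frac{1}{52} \cdot 60} = - \frac{3590}{473} + \frac{1969}{\frac{15}{13}} = - \frac{3590}{473} + 1969 \cdot \frac{13}{15} = - \frac{3590}{473} + \frac{25597}{15} = \frac{12053531}{7095}$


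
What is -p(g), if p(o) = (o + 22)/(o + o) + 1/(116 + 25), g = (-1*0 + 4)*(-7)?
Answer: -451/3948 ≈ -0.11424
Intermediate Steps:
g = -28 (g = (0 + 4)*(-7) = 4*(-7) = -28)
p(o) = 1/141 + (22 + o)/(2*o) (p(o) = (22 + o)/((2*o)) + 1/141 = (22 + o)*(1/(2*o)) + 1/141 = (22 + o)/(2*o) + 1/141 = 1/141 + (22 + o)/(2*o))
-p(g) = -(143/282 + 11/(-28)) = -(143/282 + 11*(-1/28)) = -(143/282 - 11/28) = -1*451/3948 = -451/3948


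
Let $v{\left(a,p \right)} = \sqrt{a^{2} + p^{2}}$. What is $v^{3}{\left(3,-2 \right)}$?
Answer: $13 \sqrt{13} \approx 46.872$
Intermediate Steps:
$v^{3}{\left(3,-2 \right)} = \left(\sqrt{3^{2} + \left(-2\right)^{2}}\right)^{3} = \left(\sqrt{9 + 4}\right)^{3} = \left(\sqrt{13}\right)^{3} = 13 \sqrt{13}$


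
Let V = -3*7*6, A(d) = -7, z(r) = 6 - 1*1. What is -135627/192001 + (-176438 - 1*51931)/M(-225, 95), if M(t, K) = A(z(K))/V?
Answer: -789247510269/192001 ≈ -4.1106e+6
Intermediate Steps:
z(r) = 5 (z(r) = 6 - 1 = 5)
V = -126 (V = -21*6 = -126)
M(t, K) = 1/18 (M(t, K) = -7/(-126) = -7*(-1/126) = 1/18)
-135627/192001 + (-176438 - 1*51931)/M(-225, 95) = -135627/192001 + (-176438 - 1*51931)/(1/18) = -135627*1/192001 + (-176438 - 51931)*18 = -135627/192001 - 228369*18 = -135627/192001 - 4110642 = -789247510269/192001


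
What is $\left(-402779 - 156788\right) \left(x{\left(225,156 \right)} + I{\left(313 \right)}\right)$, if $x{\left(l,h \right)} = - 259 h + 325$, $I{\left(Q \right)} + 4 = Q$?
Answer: $22253979590$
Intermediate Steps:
$I{\left(Q \right)} = -4 + Q$
$x{\left(l,h \right)} = 325 - 259 h$
$\left(-402779 - 156788\right) \left(x{\left(225,156 \right)} + I{\left(313 \right)}\right) = \left(-402779 - 156788\right) \left(\left(325 - 40404\right) + \left(-4 + 313\right)\right) = - 559567 \left(\left(325 - 40404\right) + 309\right) = - 559567 \left(-40079 + 309\right) = \left(-559567\right) \left(-39770\right) = 22253979590$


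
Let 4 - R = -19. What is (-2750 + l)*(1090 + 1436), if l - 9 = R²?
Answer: -5587512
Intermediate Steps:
R = 23 (R = 4 - 1*(-19) = 4 + 19 = 23)
l = 538 (l = 9 + 23² = 9 + 529 = 538)
(-2750 + l)*(1090 + 1436) = (-2750 + 538)*(1090 + 1436) = -2212*2526 = -5587512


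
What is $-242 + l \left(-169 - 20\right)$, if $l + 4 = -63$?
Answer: $12421$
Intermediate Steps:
$l = -67$ ($l = -4 - 63 = -67$)
$-242 + l \left(-169 - 20\right) = -242 - 67 \left(-169 - 20\right) = -242 - -12663 = -242 + 12663 = 12421$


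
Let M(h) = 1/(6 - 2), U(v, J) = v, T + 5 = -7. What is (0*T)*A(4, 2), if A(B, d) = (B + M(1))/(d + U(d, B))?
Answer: 0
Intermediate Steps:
T = -12 (T = -5 - 7 = -12)
M(h) = ¼ (M(h) = 1/4 = ¼)
A(B, d) = (¼ + B)/(2*d) (A(B, d) = (B + ¼)/(d + d) = (¼ + B)/((2*d)) = (¼ + B)*(1/(2*d)) = (¼ + B)/(2*d))
(0*T)*A(4, 2) = (0*(-12))*((⅛)*(1 + 4*4)/2) = 0*((⅛)*(½)*(1 + 16)) = 0*((⅛)*(½)*17) = 0*(17/16) = 0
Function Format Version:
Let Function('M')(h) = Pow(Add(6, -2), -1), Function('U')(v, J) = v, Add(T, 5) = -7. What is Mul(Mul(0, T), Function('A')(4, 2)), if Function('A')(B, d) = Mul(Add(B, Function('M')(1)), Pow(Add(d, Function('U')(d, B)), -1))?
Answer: 0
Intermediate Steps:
T = -12 (T = Add(-5, -7) = -12)
Function('M')(h) = Rational(1, 4) (Function('M')(h) = Pow(4, -1) = Rational(1, 4))
Function('A')(B, d) = Mul(Rational(1, 2), Pow(d, -1), Add(Rational(1, 4), B)) (Function('A')(B, d) = Mul(Add(B, Rational(1, 4)), Pow(Add(d, d), -1)) = Mul(Add(Rational(1, 4), B), Pow(Mul(2, d), -1)) = Mul(Add(Rational(1, 4), B), Mul(Rational(1, 2), Pow(d, -1))) = Mul(Rational(1, 2), Pow(d, -1), Add(Rational(1, 4), B)))
Mul(Mul(0, T), Function('A')(4, 2)) = Mul(Mul(0, -12), Mul(Rational(1, 8), Pow(2, -1), Add(1, Mul(4, 4)))) = Mul(0, Mul(Rational(1, 8), Rational(1, 2), Add(1, 16))) = Mul(0, Mul(Rational(1, 8), Rational(1, 2), 17)) = Mul(0, Rational(17, 16)) = 0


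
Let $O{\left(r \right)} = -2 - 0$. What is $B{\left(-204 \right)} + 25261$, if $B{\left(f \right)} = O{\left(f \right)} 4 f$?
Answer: $26893$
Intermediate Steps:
$O{\left(r \right)} = -2$ ($O{\left(r \right)} = -2 + 0 = -2$)
$B{\left(f \right)} = - 8 f$ ($B{\left(f \right)} = \left(-2\right) 4 f = - 8 f$)
$B{\left(-204 \right)} + 25261 = \left(-8\right) \left(-204\right) + 25261 = 1632 + 25261 = 26893$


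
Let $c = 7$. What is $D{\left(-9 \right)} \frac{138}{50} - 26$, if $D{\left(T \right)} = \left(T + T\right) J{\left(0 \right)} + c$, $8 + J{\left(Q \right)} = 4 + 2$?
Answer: $\frac{2317}{25} \approx 92.68$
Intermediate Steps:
$J{\left(Q \right)} = -2$ ($J{\left(Q \right)} = -8 + \left(4 + 2\right) = -8 + 6 = -2$)
$D{\left(T \right)} = 7 - 4 T$ ($D{\left(T \right)} = \left(T + T\right) \left(-2\right) + 7 = 2 T \left(-2\right) + 7 = - 4 T + 7 = 7 - 4 T$)
$D{\left(-9 \right)} \frac{138}{50} - 26 = \left(7 - -36\right) \frac{138}{50} - 26 = \left(7 + 36\right) 138 \cdot \frac{1}{50} - 26 = 43 \cdot \frac{69}{25} - 26 = \frac{2967}{25} - 26 = \frac{2317}{25}$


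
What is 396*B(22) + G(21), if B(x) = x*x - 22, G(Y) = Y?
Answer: 182973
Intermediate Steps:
B(x) = -22 + x² (B(x) = x² - 22 = -22 + x²)
396*B(22) + G(21) = 396*(-22 + 22²) + 21 = 396*(-22 + 484) + 21 = 396*462 + 21 = 182952 + 21 = 182973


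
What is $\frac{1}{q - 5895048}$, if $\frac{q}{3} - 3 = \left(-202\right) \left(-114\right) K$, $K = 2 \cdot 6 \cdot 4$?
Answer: $- \frac{1}{2579007} \approx -3.8775 \cdot 10^{-7}$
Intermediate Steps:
$K = 48$ ($K = 12 \cdot 4 = 48$)
$q = 3316041$ ($q = 9 + 3 \left(-202\right) \left(-114\right) 48 = 9 + 3 \cdot 23028 \cdot 48 = 9 + 3 \cdot 1105344 = 9 + 3316032 = 3316041$)
$\frac{1}{q - 5895048} = \frac{1}{3316041 - 5895048} = \frac{1}{-2579007} = - \frac{1}{2579007}$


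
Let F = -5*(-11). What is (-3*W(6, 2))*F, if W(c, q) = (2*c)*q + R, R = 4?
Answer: -4620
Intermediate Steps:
W(c, q) = 4 + 2*c*q (W(c, q) = (2*c)*q + 4 = 2*c*q + 4 = 4 + 2*c*q)
F = 55
(-3*W(6, 2))*F = -3*(4 + 2*6*2)*55 = -3*(4 + 24)*55 = -3*28*55 = -84*55 = -4620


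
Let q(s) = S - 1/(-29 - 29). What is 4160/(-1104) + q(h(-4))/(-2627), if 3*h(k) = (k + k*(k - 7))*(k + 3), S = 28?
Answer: -39727285/10513254 ≈ -3.7788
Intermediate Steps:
h(k) = (3 + k)*(k + k*(-7 + k))/3 (h(k) = ((k + k*(k - 7))*(k + 3))/3 = ((k + k*(-7 + k))*(3 + k))/3 = ((3 + k)*(k + k*(-7 + k)))/3 = (3 + k)*(k + k*(-7 + k))/3)
q(s) = 1625/58 (q(s) = 28 - 1/(-29 - 29) = 28 - 1/(-58) = 28 - 1*(-1/58) = 28 + 1/58 = 1625/58)
4160/(-1104) + q(h(-4))/(-2627) = 4160/(-1104) + (1625/58)/(-2627) = 4160*(-1/1104) + (1625/58)*(-1/2627) = -260/69 - 1625/152366 = -39727285/10513254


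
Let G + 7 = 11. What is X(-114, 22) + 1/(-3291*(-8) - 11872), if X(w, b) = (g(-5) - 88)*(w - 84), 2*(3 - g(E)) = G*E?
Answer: 214671601/14456 ≈ 14850.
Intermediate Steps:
G = 4 (G = -7 + 11 = 4)
g(E) = 3 - 2*E
X(w, b) = 6300 - 75*w (X(w, b) = ((3 - 2*(-5)) - 88)*(w - 84) = ((3 + 10) - 88)*(-84 + w) = (13 - 88)*(-84 + w) = -75*(-84 + w) = 6300 - 75*w)
X(-114, 22) + 1/(-3291*(-8) - 11872) = (6300 - 75*(-114)) + 1/(-3291*(-8) - 11872) = (6300 + 8550) + 1/(26328 - 11872) = 14850 + 1/14456 = 214671601/14456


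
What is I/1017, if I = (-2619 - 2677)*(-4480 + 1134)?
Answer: 17720416/1017 ≈ 17424.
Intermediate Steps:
I = 17720416 (I = -5296*(-3346) = 17720416)
I/1017 = 17720416/1017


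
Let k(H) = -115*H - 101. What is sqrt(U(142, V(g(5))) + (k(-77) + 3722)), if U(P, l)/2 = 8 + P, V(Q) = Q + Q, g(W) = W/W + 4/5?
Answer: 2*sqrt(3194) ≈ 113.03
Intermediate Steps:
g(W) = 9/5 (g(W) = 1 + 4*(1/5) = 1 + 4/5 = 9/5)
k(H) = -101 - 115*H
V(Q) = 2*Q
U(P, l) = 16 + 2*P (U(P, l) = 2*(8 + P) = 16 + 2*P)
sqrt(U(142, V(g(5))) + (k(-77) + 3722)) = sqrt((16 + 2*142) + ((-101 - 115*(-77)) + 3722)) = sqrt((16 + 284) + ((-101 + 8855) + 3722)) = sqrt(300 + (8754 + 3722)) = sqrt(300 + 12476) = sqrt(12776) = 2*sqrt(3194)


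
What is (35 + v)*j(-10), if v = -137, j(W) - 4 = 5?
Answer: -918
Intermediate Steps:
j(W) = 9 (j(W) = 4 + 5 = 9)
(35 + v)*j(-10) = (35 - 137)*9 = -102*9 = -918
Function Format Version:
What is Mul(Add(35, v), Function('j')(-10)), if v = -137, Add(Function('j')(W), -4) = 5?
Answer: -918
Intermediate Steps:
Function('j')(W) = 9 (Function('j')(W) = Add(4, 5) = 9)
Mul(Add(35, v), Function('j')(-10)) = Mul(Add(35, -137), 9) = Mul(-102, 9) = -918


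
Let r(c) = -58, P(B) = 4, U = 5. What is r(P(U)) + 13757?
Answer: 13699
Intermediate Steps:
r(P(U)) + 13757 = -58 + 13757 = 13699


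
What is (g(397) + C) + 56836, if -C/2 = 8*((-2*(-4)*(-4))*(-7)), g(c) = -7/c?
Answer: 21141037/397 ≈ 53252.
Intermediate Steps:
C = -3584 (C = -16*(-2*(-4)*(-4))*(-7) = -16*(8*(-4))*(-7) = -16*(-32*(-7)) = -16*224 = -2*1792 = -3584)
(g(397) + C) + 56836 = (-7/397 - 3584) + 56836 = -1422855/397 + 56836 = 21141037/397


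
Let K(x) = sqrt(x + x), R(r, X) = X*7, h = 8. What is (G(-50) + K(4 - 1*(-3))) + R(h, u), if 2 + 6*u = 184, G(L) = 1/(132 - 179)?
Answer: 29936/141 + sqrt(14) ≈ 216.05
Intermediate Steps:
G(L) = -1/47 (G(L) = 1/(-47) = -1/47)
u = 91/3 (u = -1/3 + (1/6)*184 = -1/3 + 92/3 = 91/3 ≈ 30.333)
R(r, X) = 7*X
K(x) = sqrt(2)*sqrt(x) (K(x) = sqrt(2*x) = sqrt(2)*sqrt(x))
(G(-50) + K(4 - 1*(-3))) + R(h, u) = (-1/47 + sqrt(2)*sqrt(4 - 1*(-3))) + 7*(91/3) = (-1/47 + sqrt(2)*sqrt(4 + 3)) + 637/3 = (-1/47 + sqrt(2)*sqrt(7)) + 637/3 = (-1/47 + sqrt(14)) + 637/3 = 29936/141 + sqrt(14)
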